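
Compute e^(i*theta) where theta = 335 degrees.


cos(335°) = 0.9063
sin(335°) = -0.4226

e^(i*335°) = 0.9063 - 0.4226i


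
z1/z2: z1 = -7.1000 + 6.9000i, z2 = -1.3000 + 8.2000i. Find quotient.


Conjugate of z2 = -1.3000 - 8.2000i
Numerator: (-7.1000 + 6.9000i)(-1.3000 - 8.2000i) = 65.8100 + 49.2500i
Denominator: (-1.3)^2 + 8.2^2 = 68.93
Result = (65.8100 + 49.2500i)/68.93

0.9547 + 0.7145i


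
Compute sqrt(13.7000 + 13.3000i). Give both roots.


|z| = sqrt(187.69+176.89) = 19.0940
sqrt((|z|+a)/2) = sqrt((19.0940+13.7)/2) = sqrt(16.3970) = 4.0493
sqrt((|z|-a)/2) = sqrt((19.0940-13.7)/2) = sqrt(2.6970) = 1.6423

±(4.0493 + 1.6423i) i.e. 4.0493 + 1.6423i and -4.0493 - 1.6423i


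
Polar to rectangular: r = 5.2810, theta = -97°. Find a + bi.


a = 5.2810*cos(-97°) = 5.2810*(-0.12187) = -0.6436
b = 5.2810*sin(-97°) = 5.2810*(-0.992546) = -5.2416

-0.6436 - 5.2416i


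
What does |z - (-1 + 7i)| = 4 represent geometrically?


|z - z0| = r is a circle with center z0 and radius r.
Center = (-1, 7), radius = 4

Circle with center (-1, 7) and radius 4


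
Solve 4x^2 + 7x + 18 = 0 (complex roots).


disc = 7^2 - 4*4*18 = 49 - 288 = -239
sqrt(|disc|) = sqrt(239) = 15.4596
Real part = -7/(2*4) = -0.8750
Imag part = 15.4596/(2*4) = 1.9325

-0.8750 ± 1.9325i


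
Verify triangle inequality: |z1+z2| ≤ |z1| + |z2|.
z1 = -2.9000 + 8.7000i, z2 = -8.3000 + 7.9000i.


|z1| = sqrt((-2.9)^2 + 8.7^2) = sqrt(84.1) = 9.1706
|z2| = sqrt((-8.3)^2 + 7.9^2) = sqrt(131.3) = 11.4586
z1+z2 = -11.2000 + 16.6000i
|z1+z2| = sqrt(401) = 20.0250
|z1|+|z2| = 9.1706 + 11.4586 = 20.6292

|z1+z2| = 20.0250 ≤ |z1|+|z2| = 20.6292 (verified)


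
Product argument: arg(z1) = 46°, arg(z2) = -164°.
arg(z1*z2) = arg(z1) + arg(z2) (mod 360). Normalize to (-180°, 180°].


arg(z1*z2) = 46° - 164° = -118°
Normalized to (-180°, 180°]: -118°

-118°


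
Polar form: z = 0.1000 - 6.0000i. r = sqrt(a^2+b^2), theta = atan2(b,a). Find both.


r = sqrt(0.01+36) = sqrt(36.01) = 6.0008
theta = atan2(-6, 0.1) = -89.0452 degrees

r = 6.0008, theta = -89.0452 degrees


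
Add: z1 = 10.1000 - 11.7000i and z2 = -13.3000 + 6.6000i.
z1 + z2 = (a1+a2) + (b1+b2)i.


Real: 10.1 - 13.3 = -3.2
Imag: -11.7 + 6.6 = -5.1

-3.2000 - 5.1000i


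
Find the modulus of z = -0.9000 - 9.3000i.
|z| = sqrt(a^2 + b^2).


|z| = sqrt((-0.9)^2 + (-9.3)^2) = sqrt(0.81 + 86.49) = sqrt(87.3) = 9.3434

|z| = 9.3434


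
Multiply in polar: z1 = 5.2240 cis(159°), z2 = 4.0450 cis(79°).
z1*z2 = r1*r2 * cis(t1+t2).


r = 5.2240 * 4.0450 = 21.1311
theta = 159° + 79° = 238° = 238° (mod 360)

21.1311 cis(238°)


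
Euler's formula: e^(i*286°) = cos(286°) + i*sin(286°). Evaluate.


cos(286°) = 0.2756
sin(286°) = -0.9613

e^(i*286°) = 0.2756 - 0.9613i


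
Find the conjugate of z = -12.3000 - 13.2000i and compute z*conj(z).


z_bar = -12.3000 + 13.2000i
z*z_bar = (-12.3)^2 + (-13.2)^2 = 151.29 + 174.24 = 325.53

z_bar = -12.3000 + 13.2000i, z*z_bar = 325.53


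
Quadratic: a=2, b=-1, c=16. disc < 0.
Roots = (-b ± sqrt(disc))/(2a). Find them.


disc = (-1)^2 - 4*2*16 = 1 - 128 = -127
sqrt(|disc|) = sqrt(127) = 11.2694
Real part = 1/(2*2) = 0.2500
Imag part = 11.2694/(2*2) = 2.8174

0.2500 ± 2.8174i


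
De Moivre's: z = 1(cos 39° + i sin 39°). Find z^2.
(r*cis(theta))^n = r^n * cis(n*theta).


r^2 = 1^2 = 1
n*theta = 2*39° = 78° = 78° (mod 360)
a = 1*cos(78°) = 0.2079
b = 1*sin(78°) = 0.9781

1 cis(78°) = 0.2079 + 0.9781i


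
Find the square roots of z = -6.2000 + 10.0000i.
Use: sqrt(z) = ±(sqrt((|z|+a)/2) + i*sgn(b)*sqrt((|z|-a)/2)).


|z| = sqrt(38.44+100) = 11.7661
sqrt((|z|+a)/2) = sqrt((11.7661+(-6.2))/2) = sqrt(2.7830) = 1.6682
sqrt((|z|-a)/2) = sqrt((11.7661-(-6.2))/2) = sqrt(8.9830) = 2.9972

±(1.6682 + 2.9972i) i.e. 1.6682 + 2.9972i and -1.6682 - 2.9972i


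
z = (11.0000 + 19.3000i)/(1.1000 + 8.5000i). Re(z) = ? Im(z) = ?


Multiply by conjugate: (11.0000 + 19.3000i)(1.1000 - 8.5000i) / (1.1^2 + 8.5^2)
Numerator real = 11*1.1 + 19.3*8.5 = 176.15
Numerator imag = 19.3*1.1 - 11*8.5 = -72.27
Denominator = 73.46
Re(z) = 176.15/73.46 = 2.3979
Im(z) = -72.27/73.46 = -0.9838

Re(z) = 2.3979, Im(z) = -0.9838


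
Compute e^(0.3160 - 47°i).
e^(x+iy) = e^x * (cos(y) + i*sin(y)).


e^0.3160 = 1.3716
cos(-47°) = 0.682
sin(-47°) = -0.73135
Real = 1.3716*0.682 = 0.9354
Imag = 1.3716*(-0.73135) = -1.0031

0.9354 - 1.0031i


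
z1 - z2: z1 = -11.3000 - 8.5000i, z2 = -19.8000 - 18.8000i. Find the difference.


Real: -11.3 + 19.8 = 8.5
Imag: -8.5 + 18.8 = 10.3

8.5000 + 10.3000i


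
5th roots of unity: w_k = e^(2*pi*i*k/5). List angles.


The 5th roots of unity are cis(360k/5°) for k=0..4
Angle step = 360/5 = 72°
Primitive root: cis(72°)
Primitive root = 0.3090 + 0.9511i

5 roots at angles: 0°, 72°, 144°, 216°, 288°


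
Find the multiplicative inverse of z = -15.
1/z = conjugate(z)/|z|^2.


|z|^2 = 225+0 = 225
1/z = (-15 - 0i)/225

1/z = -0.0667 + 0i


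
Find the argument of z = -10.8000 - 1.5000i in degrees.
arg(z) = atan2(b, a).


Re = -10.8, Im = -1.5
arg = atan2(-1.5, -10.8) = -172.0928 degrees

arg(z) = -172.0928 degrees


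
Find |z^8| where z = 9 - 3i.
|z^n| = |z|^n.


|z| = sqrt(81+9) = sqrt(90) = 9.4868
|z^8| = |z|^8 = (sqrt(90))^8 = 90^4 = 65610000

|z^8| = 65610000


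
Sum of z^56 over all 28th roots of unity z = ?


The roots are w_k = w^k with w = e^(2*pi*i/28), and (w^k)^56 = (w^56)^k.
So S = 1 + u + u^2 + ... + u^(27) with u = w^56.
56 = 2*28 + 0, so 56 is a multiple of 28 and u = (w^28)^2 = 1.
Every one of the 28 terms equals 1: S = 28

S = 28


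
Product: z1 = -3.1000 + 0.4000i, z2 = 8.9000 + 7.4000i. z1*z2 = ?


Real = -3.1*8.9 - 0.4*7.4 = -27.59 - 2.96 = -30.55
Imag = -3.1*7.4 + 8.9*0.4 = -22.94 + 3.56 = -19.38

-30.5500 - 19.3800i


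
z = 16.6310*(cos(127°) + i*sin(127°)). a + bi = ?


a = 16.6310*cos(127°) = 16.6310*(-0.601815) = -10.0088
b = 16.6310*sin(127°) = 16.6310*0.798636 = 13.2821

-10.0088 + 13.2821i


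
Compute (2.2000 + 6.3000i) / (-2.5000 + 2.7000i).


Conjugate of z2 = -2.5000 - 2.7000i
Numerator: (2.2000 + 6.3000i)(-2.5000 - 2.7000i) = 11.5100 - 21.6900i
Denominator: (-2.5)^2 + 2.7^2 = 13.54
Result = (11.5100 - 21.6900i)/13.54

0.8501 - 1.6019i


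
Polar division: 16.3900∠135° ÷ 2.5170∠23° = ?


r = 16.3900 / 2.5170 = 6.5117
theta = 135° - 23° = 112° = 112° (mod 360)

6.5117 cis(112°)


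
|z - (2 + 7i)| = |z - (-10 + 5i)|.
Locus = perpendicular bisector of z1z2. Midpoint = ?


Equal distances means the locus is the perpendicular bisector of z1 and z2.
Midpoint = ((2+(-10))/2, (7+5)/2) = (-4.0000, 6.0000)

Perpendicular bisector through (-4.0000, 6.0000)


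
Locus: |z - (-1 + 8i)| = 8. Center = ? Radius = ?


|z - z0| = r is a circle with center z0 and radius r.
Center = (-1, 8), radius = 8

Circle with center (-1, 8) and radius 8


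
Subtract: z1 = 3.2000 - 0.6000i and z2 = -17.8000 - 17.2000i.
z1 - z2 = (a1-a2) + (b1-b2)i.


Real: 3.2 + 17.8 = 21
Imag: -0.6 + 17.2 = 16.6

21.0000 + 16.6000i


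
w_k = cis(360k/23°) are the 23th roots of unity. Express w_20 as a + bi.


Angle = 360*20/23 = 313.0435°
a = cos(313.0435°) = 0.6826
b = sin(313.0435°) = -0.7308

0.6826 - 0.7308i


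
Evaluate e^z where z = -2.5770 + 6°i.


e^-2.5770 = 0.0760
cos(6°) = 0.9945
sin(6°) = 0.1045
Real = 0.0760*0.9945 = 0.0756
Imag = 0.0760*0.1045 = 0.0079

0.0756 + 0.0079i


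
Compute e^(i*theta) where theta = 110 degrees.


cos(110°) = -0.3420
sin(110°) = 0.9397

e^(i*110°) = -0.3420 + 0.9397i


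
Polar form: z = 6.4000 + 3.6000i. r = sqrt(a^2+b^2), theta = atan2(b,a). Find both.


r = sqrt(40.96+12.96) = sqrt(53.92) = 7.3430
theta = atan2(3.6, 6.4) = 29.3578 degrees

r = 7.3430, theta = 29.3578 degrees


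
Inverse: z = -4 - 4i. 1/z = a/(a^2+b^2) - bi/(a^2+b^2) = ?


|z|^2 = 16+16 = 32
1/z = (-4 + 4i)/32

1/z = -0.1250 + 0.1250i


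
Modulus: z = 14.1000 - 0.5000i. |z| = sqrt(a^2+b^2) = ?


|z| = sqrt(14.1^2 + (-0.5)^2) = sqrt(198.81 + 0.25) = sqrt(199.06) = 14.1089

|z| = 14.1089


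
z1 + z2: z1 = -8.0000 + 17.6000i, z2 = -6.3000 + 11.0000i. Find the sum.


Real: -8 - 6.3 = -14.3
Imag: 17.6 + 11 = 28.6

-14.3000 + 28.6000i


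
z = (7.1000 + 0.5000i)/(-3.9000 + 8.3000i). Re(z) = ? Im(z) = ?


Multiply by conjugate: (7.1000 + 0.5000i)(-3.9000 - 8.3000i) / ((-3.9)^2 + 8.3^2)
Numerator real = 7.1*(-3.9) + 0.5*8.3 = -23.54
Numerator imag = 0.5*(-3.9) - 7.1*8.3 = -60.88
Denominator = 84.1
Re(z) = -23.54/84.1 = -0.2799
Im(z) = -60.88/84.1 = -0.7239

Re(z) = -0.2799, Im(z) = -0.7239


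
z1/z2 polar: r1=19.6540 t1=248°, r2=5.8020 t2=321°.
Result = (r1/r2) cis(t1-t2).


r = 19.6540 / 5.8020 = 3.3875
theta = 248° - 321° = -73° = 287° (mod 360)

3.3875 cis(287°)


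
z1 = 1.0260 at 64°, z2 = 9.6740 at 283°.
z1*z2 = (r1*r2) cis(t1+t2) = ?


r = 1.0260 * 9.6740 = 9.9255
theta = 64° + 283° = 347° = 347° (mod 360)

9.9255 cis(347°)


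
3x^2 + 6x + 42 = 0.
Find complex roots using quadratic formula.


disc = 6^2 - 4*3*42 = 36 - 504 = -468
sqrt(|disc|) = sqrt(468) = 21.6333
Real part = -6/(2*3) = -1.0000
Imag part = 21.6333/(2*3) = 3.6056

-1.0000 ± 3.6056i


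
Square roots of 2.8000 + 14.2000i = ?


|z| = sqrt(7.84+201.64) = 14.4734
sqrt((|z|+a)/2) = sqrt((14.4734+2.8)/2) = sqrt(8.6367) = 2.9388
sqrt((|z|-a)/2) = sqrt((14.4734-2.8)/2) = sqrt(5.8367) = 2.4159

±(2.9388 + 2.4159i) i.e. 2.9388 + 2.4159i and -2.9388 - 2.4159i


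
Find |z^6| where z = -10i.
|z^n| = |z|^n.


|z| = sqrt(0+100) = sqrt(100) = 10
|z^6| = |z|^6 = 10^6 = 1000000

|z^6| = 1000000


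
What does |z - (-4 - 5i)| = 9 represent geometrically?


|z - z0| = r is a circle with center z0 and radius r.
Center = (-4, -5), radius = 9

Circle with center (-4, -5) and radius 9


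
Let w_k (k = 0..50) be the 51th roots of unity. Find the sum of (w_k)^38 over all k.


The roots are w_k = w^k with w = e^(2*pi*i/51), and (w^k)^38 = (w^38)^k.
So S = 1 + u + u^2 + ... + u^(50) with u = w^38.
38 = 0*51 + 38, so 38 is not a multiple of 51: u = w^38 ≠ 1 (w is a primitive 51th root), while u^51 = (w^51)^38 = 1.
Geometric series: S = (1 - u^51)/(1 - u) = (1 - 1)/(1 - u) = 0

S = 0


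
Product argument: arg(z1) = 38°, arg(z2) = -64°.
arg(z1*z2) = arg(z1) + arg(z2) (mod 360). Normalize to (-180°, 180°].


arg(z1*z2) = 38° - 64° = -26°
Normalized to (-180°, 180°]: -26°

-26°


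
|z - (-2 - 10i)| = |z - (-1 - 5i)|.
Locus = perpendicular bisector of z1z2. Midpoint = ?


Equal distances means the locus is the perpendicular bisector of z1 and z2.
Midpoint = ((-2+(-1))/2, (-10+(-5))/2) = (-1.5000, -7.5000)

Perpendicular bisector through (-1.5000, -7.5000)


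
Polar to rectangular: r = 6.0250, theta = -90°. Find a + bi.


a = 6.0250*cos(-90°) = 6.0250*0 = 0
b = 6.0250*sin(-90°) = 6.0250*(-1) = -6.0250

0 - 6.0250i


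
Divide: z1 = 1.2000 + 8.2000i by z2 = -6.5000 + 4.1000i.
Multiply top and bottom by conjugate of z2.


Conjugate of z2 = -6.5000 - 4.1000i
Numerator: (1.2000 + 8.2000i)(-6.5000 - 4.1000i) = 25.8200 - 58.2200i
Denominator: (-6.5)^2 + 4.1^2 = 59.06
Result = (25.8200 - 58.2200i)/59.06

0.4372 - 0.9858i


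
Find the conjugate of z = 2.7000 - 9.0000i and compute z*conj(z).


z_bar = 2.7000 + 9.0000i
z*z_bar = 2.7^2 + (-9)^2 = 7.29 + 81 = 88.29

z_bar = 2.7000 + 9.0000i, z*z_bar = 88.29


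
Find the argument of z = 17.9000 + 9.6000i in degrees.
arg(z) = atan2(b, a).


Re = 17.9, Im = 9.6
arg = atan2(9.6, 17.9) = 28.2052 degrees

arg(z) = 28.2052 degrees


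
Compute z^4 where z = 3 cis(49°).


r^4 = 3^4 = 81
n*theta = 4*49° = 196° = 196° (mod 360)
a = 81*cos(196°) = -77.8622
b = 81*sin(196°) = -22.3266

81 cis(196°) = -77.8622 - 22.3266i


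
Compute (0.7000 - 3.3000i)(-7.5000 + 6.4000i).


Real = 0.7*(-7.5) - (-3.3)*6.4 = -5.25 - (-21.12) = 15.87
Imag = 0.7*6.4 - (7.5)*(-3.3) = 4.48 + 24.75 = 29.23

15.8700 + 29.2300i


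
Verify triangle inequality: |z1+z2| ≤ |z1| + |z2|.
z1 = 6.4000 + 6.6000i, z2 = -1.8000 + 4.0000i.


|z1| = sqrt(6.4^2 + 6.6^2) = sqrt(84.52) = 9.1935
|z2| = sqrt((-1.8)^2 + 4^2) = sqrt(19.24) = 4.3863
z1+z2 = 4.6000 + 10.6000i
|z1+z2| = sqrt(133.52) = 11.5551
|z1|+|z2| = 9.1935 + 4.3863 = 13.5798

|z1+z2| = 11.5551 ≤ |z1|+|z2| = 13.5798 (verified)


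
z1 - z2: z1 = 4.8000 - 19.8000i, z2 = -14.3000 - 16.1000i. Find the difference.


Real: 4.8 + 14.3 = 19.1
Imag: -19.8 + 16.1 = -3.7

19.1000 - 3.7000i


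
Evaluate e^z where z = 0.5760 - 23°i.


e^0.5760 = 1.7789
cos(-23°) = 0.9205
sin(-23°) = -0.39073
Real = 1.7789*0.9205 = 1.6375
Imag = 1.7789*(-0.39073) = -0.6951

1.6375 - 0.6951i


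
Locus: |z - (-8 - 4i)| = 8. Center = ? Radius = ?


|z - z0| = r is a circle with center z0 and radius r.
Center = (-8, -4), radius = 8

Circle with center (-8, -4) and radius 8


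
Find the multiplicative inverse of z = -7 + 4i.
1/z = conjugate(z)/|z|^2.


|z|^2 = 49+16 = 65
1/z = (-7 - 4i)/65

1/z = -0.1077 - 0.0615i


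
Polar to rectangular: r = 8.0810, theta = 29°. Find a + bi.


a = 8.0810*cos(29°) = 8.0810*0.87462 = 7.0678
b = 8.0810*sin(29°) = 8.0810*0.4848 = 3.9177

7.0678 + 3.9177i


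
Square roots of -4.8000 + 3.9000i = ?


|z| = sqrt(23.04+15.21) = 6.1847
sqrt((|z|+a)/2) = sqrt((6.1847+(-4.8))/2) = sqrt(0.6923) = 0.8321
sqrt((|z|-a)/2) = sqrt((6.1847-(-4.8))/2) = sqrt(5.4923) = 2.3436

±(0.8321 + 2.3436i) i.e. 0.8321 + 2.3436i and -0.8321 - 2.3436i


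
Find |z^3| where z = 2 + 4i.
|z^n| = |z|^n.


|z| = sqrt(4+16) = sqrt(20) = 4.4721
|z^3| = |z|^3 = (sqrt(20))^3 = 20*sqrt(20)

|z^3| = 20*sqrt(20) ≈ 89.4427


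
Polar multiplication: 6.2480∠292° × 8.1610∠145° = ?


r = 6.2480 * 8.1610 = 50.9899
theta = 292° + 145° = 437° = 77° (mod 360)

50.9899 cis(77°)


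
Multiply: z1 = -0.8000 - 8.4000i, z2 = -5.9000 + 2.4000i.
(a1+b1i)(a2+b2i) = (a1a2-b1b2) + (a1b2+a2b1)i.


Real = -0.8*(-5.9) - (-8.4)*2.4 = 4.72 - (-20.16) = 24.88
Imag = -0.8*2.4 - (5.9)*(-8.4) = -1.92 + 49.56 = 47.64

24.8800 + 47.6400i


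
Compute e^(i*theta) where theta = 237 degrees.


cos(237°) = -0.5446
sin(237°) = -0.8387

e^(i*237°) = -0.5446 - 0.8387i


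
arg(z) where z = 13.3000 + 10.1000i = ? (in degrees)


Re = 13.3, Im = 10.1
arg = atan2(10.1, 13.3) = 37.2130 degrees

arg(z) = 37.2130 degrees


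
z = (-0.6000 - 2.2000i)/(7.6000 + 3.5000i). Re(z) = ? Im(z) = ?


Multiply by conjugate: (-0.6000 - 2.2000i)(7.6000 - 3.5000i) / (7.6^2 + 3.5^2)
Numerator real = -0.6*7.6 - (2.2)*3.5 = -12.26
Numerator imag = -2.2*7.6 - (-0.6)*3.5 = -14.62
Denominator = 70.01
Re(z) = -12.26/70.01 = -0.1751
Im(z) = -14.62/70.01 = -0.2088

Re(z) = -0.1751, Im(z) = -0.2088


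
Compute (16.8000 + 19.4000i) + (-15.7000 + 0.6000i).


Real: 16.8 - 15.7 = 1.1
Imag: 19.4 + 0.6 = 20

1.1000 + 20.0000i


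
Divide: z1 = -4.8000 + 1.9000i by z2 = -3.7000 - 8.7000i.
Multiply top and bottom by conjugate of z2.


Conjugate of z2 = -3.7000 + 8.7000i
Numerator: (-4.8000 + 1.9000i)(-3.7000 + 8.7000i) = 1.2300 - 48.7900i
Denominator: (-3.7)^2 + (-8.7)^2 = 89.38
Result = (1.2300 - 48.7900i)/89.38

0.0138 - 0.5459i


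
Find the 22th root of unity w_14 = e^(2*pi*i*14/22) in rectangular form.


Angle = 360*14/22 = 229.0909°
a = cos(229.0909°) = -0.6549
b = sin(229.0909°) = -0.7557

-0.6549 - 0.7557i


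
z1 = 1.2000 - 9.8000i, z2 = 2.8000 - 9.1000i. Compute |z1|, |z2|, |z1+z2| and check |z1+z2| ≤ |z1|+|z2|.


|z1| = sqrt(1.2^2 + (-9.8)^2) = sqrt(97.48) = 9.8732
|z2| = sqrt(2.8^2 + (-9.1)^2) = sqrt(90.65) = 9.5210
z1+z2 = 4.0000 - 18.9000i
|z1+z2| = sqrt(373.21) = 19.3186
|z1|+|z2| = 9.8732 + 9.5210 = 19.3942

|z1+z2| = 19.3186 ≤ |z1|+|z2| = 19.3942 (verified)


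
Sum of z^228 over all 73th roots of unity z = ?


The roots are w_k = w^k with w = e^(2*pi*i/73), and (w^k)^228 = (w^228)^k.
So S = 1 + u + u^2 + ... + u^(72) with u = w^228.
228 = 3*73 + 9, so 228 is not a multiple of 73: u = (w^73)^3 * w^9 = w^9 ≠ 1 (w is a primitive 73th root), while u^73 = (w^73)^228 = 1.
Geometric series: S = (1 - u^73)/(1 - u) = (1 - 1)/(1 - u) = 0

S = 0


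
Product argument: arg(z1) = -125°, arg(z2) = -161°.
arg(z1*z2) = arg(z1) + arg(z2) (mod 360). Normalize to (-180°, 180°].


arg(z1*z2) = -125° - 161° = -286°
Normalized to (-180°, 180°]: 74°

74°


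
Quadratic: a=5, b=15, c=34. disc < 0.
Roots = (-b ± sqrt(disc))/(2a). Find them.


disc = 15^2 - 4*5*34 = 225 - 680 = -455
sqrt(|disc|) = sqrt(455) = 21.3307
Real part = -15/(2*5) = -1.5000
Imag part = 21.3307/(2*5) = 2.1331

-1.5000 ± 2.1331i


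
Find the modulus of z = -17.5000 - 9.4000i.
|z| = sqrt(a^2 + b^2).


|z| = sqrt((-17.5)^2 + (-9.4)^2) = sqrt(306.25 + 88.36) = sqrt(394.61) = 19.8648

|z| = 19.8648


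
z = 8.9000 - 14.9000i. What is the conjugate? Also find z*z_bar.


z_bar = 8.9000 + 14.9000i
z*z_bar = 8.9^2 + (-14.9)^2 = 79.21 + 222.01 = 301.22

z_bar = 8.9000 + 14.9000i, z*z_bar = 301.22


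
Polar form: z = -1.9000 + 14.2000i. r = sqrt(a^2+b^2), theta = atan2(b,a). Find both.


r = sqrt(3.61+201.64) = sqrt(205.25) = 14.3265
theta = atan2(14.2, -1.9) = 97.6211 degrees

r = 14.3265, theta = 97.6211 degrees


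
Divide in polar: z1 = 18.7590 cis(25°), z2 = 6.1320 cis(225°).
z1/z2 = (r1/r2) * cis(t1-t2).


r = 18.7590 / 6.1320 = 3.0592
theta = 25° - 225° = -200° = 160° (mod 360)

3.0592 cis(160°)


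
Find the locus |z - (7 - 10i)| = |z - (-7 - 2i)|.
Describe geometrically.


Equal distances means the locus is the perpendicular bisector of z1 and z2.
Midpoint = ((7+(-7))/2, (-10+(-2))/2) = (0, -6.0000)

Perpendicular bisector through (0, -6.0000)


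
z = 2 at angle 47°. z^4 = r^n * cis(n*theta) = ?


r^4 = 2^4 = 16
n*theta = 4*47° = 188° = 188° (mod 360)
a = 16*cos(188°) = -15.8443
b = 16*sin(188°) = -2.2268

16 cis(188°) = -15.8443 - 2.2268i


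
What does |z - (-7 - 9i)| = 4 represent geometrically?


|z - z0| = r is a circle with center z0 and radius r.
Center = (-7, -9), radius = 4

Circle with center (-7, -9) and radius 4


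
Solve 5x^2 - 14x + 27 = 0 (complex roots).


disc = (-14)^2 - 4*5*27 = 196 - 540 = -344
sqrt(|disc|) = sqrt(344) = 18.5472
Real part = 14/(2*5) = 1.4000
Imag part = 18.5472/(2*5) = 1.8547

1.4000 ± 1.8547i


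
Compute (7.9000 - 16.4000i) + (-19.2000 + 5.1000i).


Real: 7.9 - 19.2 = -11.3
Imag: -16.4 + 5.1 = -11.3

-11.3000 - 11.3000i


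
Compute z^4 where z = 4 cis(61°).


r^4 = 4^4 = 256
n*theta = 4*61° = 244° = 244° (mod 360)
a = 256*cos(244°) = -112.2230
b = 256*sin(244°) = -230.0913

256 cis(244°) = -112.2230 - 230.0913i


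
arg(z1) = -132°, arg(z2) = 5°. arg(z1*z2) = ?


arg(z1*z2) = -132° + 5° = -127°
Normalized to (-180°, 180°]: -127°

-127°


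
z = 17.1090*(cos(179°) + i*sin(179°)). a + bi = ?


a = 17.1090*cos(179°) = 17.1090*(-0.99985) = -17.1064
b = 17.1090*sin(179°) = 17.1090*0.01745 = 0.2986

-17.1064 + 0.2986i


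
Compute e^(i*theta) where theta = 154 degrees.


cos(154°) = -0.8988
sin(154°) = 0.4384

e^(i*154°) = -0.8988 + 0.4384i


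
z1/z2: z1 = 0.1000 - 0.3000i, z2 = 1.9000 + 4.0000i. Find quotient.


Conjugate of z2 = 1.9000 - 4.0000i
Numerator: (0.1000 - 0.3000i)(1.9000 - 4.0000i) = -1.0100 - 0.9700i
Denominator: 1.9^2 + 4^2 = 19.61
Result = (-1.0100 - 0.9700i)/19.61

-0.0515 - 0.0495i


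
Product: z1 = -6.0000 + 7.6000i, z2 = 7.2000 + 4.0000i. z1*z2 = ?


Real = -6*7.2 - 7.6*4 = -43.2 - 30.4 = -73.6
Imag = -6*4 + 7.2*7.6 = -24 + 54.72 = 30.72

-73.6000 + 30.7200i


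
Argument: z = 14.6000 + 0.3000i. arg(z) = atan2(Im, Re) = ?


Re = 14.6, Im = 0.3
arg = atan2(0.3, 14.6) = 1.1771 degrees

arg(z) = 1.1771 degrees


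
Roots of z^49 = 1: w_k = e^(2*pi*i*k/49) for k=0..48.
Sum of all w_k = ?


The sum of all 49th roots of unity is 0.
Geometric series: (1 - w^49)/(1 - w) = (1-1)/(1-w) = 0 since w^49 = 1, w ≠ 1.
Alternatively: coefficient of z^48 in z^49 - 1 is 0.

0


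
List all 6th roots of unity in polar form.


The 6th roots of unity are cis(360k/6°) for k=0..5
Angle step = 360/6 = 60°
Primitive root: cis(60°)
Primitive root = 0.5000 + 0.8660i

6 roots at angles: 0°, 60°, 120°, 180°, 240°, 300°


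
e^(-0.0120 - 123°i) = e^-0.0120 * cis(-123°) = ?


e^-0.0120 = 0.9881
cos(-123°) = -0.5446
sin(-123°) = -0.8387
Real = 0.9881*(-0.5446) = -0.5381
Imag = 0.9881*(-0.8387) = -0.8287

-0.5381 - 0.8287i


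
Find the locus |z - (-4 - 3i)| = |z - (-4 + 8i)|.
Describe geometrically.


Equal distances means the locus is the perpendicular bisector of z1 and z2.
Midpoint = ((-4+(-4))/2, (-3+8)/2) = (-4.0000, 2.5000)

Perpendicular bisector through (-4.0000, 2.5000)


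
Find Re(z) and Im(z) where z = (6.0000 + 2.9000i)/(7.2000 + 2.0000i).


Multiply by conjugate: (6.0000 + 2.9000i)(7.2000 - 2.0000i) / (7.2^2 + 2^2)
Numerator real = 6*7.2 + 2.9*2 = 49
Numerator imag = 2.9*7.2 - 6*2 = 8.88
Denominator = 55.84
Re(z) = 49/55.84 = 0.8775
Im(z) = 8.88/55.84 = 0.1590

Re(z) = 0.8775, Im(z) = 0.1590


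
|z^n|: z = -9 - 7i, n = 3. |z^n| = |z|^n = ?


|z| = sqrt(81+49) = sqrt(130) = 11.4018
|z^3| = |z|^3 = (sqrt(130))^3 = 130*sqrt(130)

|z^3| = 130*sqrt(130) ≈ 1482.2281


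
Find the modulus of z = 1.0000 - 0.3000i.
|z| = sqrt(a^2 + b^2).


|z| = sqrt(1^2 + (-0.3)^2) = sqrt(1 + 0.09) = sqrt(1.09) = 1.0440

|z| = 1.0440


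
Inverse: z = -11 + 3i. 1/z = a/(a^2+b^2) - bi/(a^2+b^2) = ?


|z|^2 = 121+9 = 130
1/z = (-11 - 3i)/130

1/z = -0.0846 - 0.0231i


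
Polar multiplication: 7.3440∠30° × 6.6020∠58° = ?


r = 7.3440 * 6.6020 = 48.4851
theta = 30° + 58° = 88° = 88° (mod 360)

48.4851 cis(88°)


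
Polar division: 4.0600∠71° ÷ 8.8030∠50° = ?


r = 4.0600 / 8.8030 = 0.4612
theta = 71° - 50° = 21° = 21° (mod 360)

0.4612 cis(21°)


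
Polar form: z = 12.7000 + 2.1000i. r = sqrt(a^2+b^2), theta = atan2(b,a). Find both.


r = sqrt(161.29+4.41) = sqrt(165.7) = 12.8725
theta = atan2(2.1, 12.7) = 9.3891 degrees

r = 12.8725, theta = 9.3891 degrees


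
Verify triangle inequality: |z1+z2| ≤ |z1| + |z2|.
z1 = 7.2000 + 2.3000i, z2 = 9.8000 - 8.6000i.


|z1| = sqrt(7.2^2 + 2.3^2) = sqrt(57.13) = 7.5584
|z2| = sqrt(9.8^2 + (-8.6)^2) = sqrt(170) = 13.0384
z1+z2 = 17.0000 - 6.3000i
|z1+z2| = sqrt(328.69) = 18.1298
|z1|+|z2| = 7.5584 + 13.0384 = 20.5968

|z1+z2| = 18.1298 ≤ |z1|+|z2| = 20.5968 (verified)


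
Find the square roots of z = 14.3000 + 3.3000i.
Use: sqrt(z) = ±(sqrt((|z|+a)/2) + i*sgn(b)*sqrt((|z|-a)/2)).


|z| = sqrt(204.49+10.89) = 14.6758
sqrt((|z|+a)/2) = sqrt((14.6758+14.3)/2) = sqrt(14.4879) = 3.8063
sqrt((|z|-a)/2) = sqrt((14.6758-14.3)/2) = sqrt(0.1879) = 0.4335

±(3.8063 + 0.4335i) i.e. 3.8063 + 0.4335i and -3.8063 - 0.4335i


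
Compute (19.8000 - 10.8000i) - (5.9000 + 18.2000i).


Real: 19.8 - 5.9 = 13.9
Imag: -10.8 - 18.2 = -29

13.9000 - 29.0000i


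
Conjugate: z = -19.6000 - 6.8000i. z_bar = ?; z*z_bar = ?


z_bar = -19.6000 + 6.8000i
z*z_bar = (-19.6)^2 + (-6.8)^2 = 384.16 + 46.24 = 430.4

z_bar = -19.6000 + 6.8000i, z*z_bar = 430.4


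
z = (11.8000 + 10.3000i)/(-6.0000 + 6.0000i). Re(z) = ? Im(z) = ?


Multiply by conjugate: (11.8000 + 10.3000i)(-6.0000 - 6.0000i) / ((-6)^2 + 6^2)
Numerator real = 11.8*(-6) + 10.3*6 = -9
Numerator imag = 10.3*(-6) - 11.8*6 = -132.6
Denominator = 72
Re(z) = -9/72 = -0.1250
Im(z) = -132.6/72 = -1.8417

Re(z) = -0.1250, Im(z) = -1.8417


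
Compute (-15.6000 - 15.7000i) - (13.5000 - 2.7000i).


Real: -15.6 - 13.5 = -29.1
Imag: -15.7 + 2.7 = -13

-29.1000 - 13.0000i


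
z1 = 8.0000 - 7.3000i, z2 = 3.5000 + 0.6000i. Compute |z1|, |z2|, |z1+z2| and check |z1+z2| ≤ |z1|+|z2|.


|z1| = sqrt(8^2 + (-7.3)^2) = sqrt(117.29) = 10.8301
|z2| = sqrt(3.5^2 + 0.6^2) = sqrt(12.61) = 3.5511
z1+z2 = 11.5000 - 6.7000i
|z1+z2| = sqrt(177.14) = 13.3094
|z1|+|z2| = 10.8301 + 3.5511 = 14.3812

|z1+z2| = 13.3094 ≤ |z1|+|z2| = 14.3812 (verified)


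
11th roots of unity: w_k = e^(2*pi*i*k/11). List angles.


The 11th roots of unity are cis(360k/11°) for k=0..10
Angle step = 360/11 = 32.7273°
Primitive root: cis(32.7273°)
Primitive root = 0.8413 + 0.5406i

11 roots at angles: 0°, 32.7273°, 65.4545°, 98.1818°, 130.9091°, 163.6364°, 196.3636°, 229.0909°, 261.8182°, 294.5455°, 327.2727°


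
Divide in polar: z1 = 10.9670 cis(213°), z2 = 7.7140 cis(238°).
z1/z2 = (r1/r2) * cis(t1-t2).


r = 10.9670 / 7.7140 = 1.4217
theta = 213° - 238° = -25° = 335° (mod 360)

1.4217 cis(335°)


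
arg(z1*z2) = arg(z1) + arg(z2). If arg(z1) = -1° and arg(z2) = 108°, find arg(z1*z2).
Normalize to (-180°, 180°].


arg(z1*z2) = -1° + 108° = 107°
Normalized to (-180°, 180°]: 107°

107°


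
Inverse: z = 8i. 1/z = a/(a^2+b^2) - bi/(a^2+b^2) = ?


|z|^2 = 0+64 = 64
1/z = (0 - 8i)/64

1/z = 0 - 0.1250i


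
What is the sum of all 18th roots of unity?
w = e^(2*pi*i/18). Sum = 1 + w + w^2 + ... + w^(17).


The sum of all 18th roots of unity is 0.
Geometric series: (1 - w^18)/(1 - w) = (1-1)/(1-w) = 0 since w^18 = 1, w ≠ 1.
Alternatively: coefficient of z^17 in z^18 - 1 is 0.

0


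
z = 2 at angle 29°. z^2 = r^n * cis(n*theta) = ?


r^2 = 2^2 = 4
n*theta = 2*29° = 58° = 58° (mod 360)
a = 4*cos(58°) = 2.1197
b = 4*sin(58°) = 3.3922

4 cis(58°) = 2.1197 + 3.3922i


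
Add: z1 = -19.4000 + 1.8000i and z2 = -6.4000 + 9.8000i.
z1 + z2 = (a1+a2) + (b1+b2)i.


Real: -19.4 - 6.4 = -25.8
Imag: 1.8 + 9.8 = 11.6

-25.8000 + 11.6000i


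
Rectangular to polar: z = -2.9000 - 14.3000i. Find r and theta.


r = sqrt(8.41+204.49) = sqrt(212.9) = 14.5911
theta = atan2(-14.3, -2.9) = -101.4640 degrees

r = 14.5911, theta = -101.4640 degrees


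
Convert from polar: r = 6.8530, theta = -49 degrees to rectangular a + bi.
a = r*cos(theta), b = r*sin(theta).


a = 6.8530*cos(-49°) = 6.8530*0.65606 = 4.4960
b = 6.8530*sin(-49°) = 6.8530*(-0.7547) = -5.1720

4.4960 - 5.1720i


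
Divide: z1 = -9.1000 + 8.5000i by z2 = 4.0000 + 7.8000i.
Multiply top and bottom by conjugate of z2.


Conjugate of z2 = 4.0000 - 7.8000i
Numerator: (-9.1000 + 8.5000i)(4.0000 - 7.8000i) = 29.9000 + 104.9800i
Denominator: 4^2 + 7.8^2 = 76.84
Result = (29.9000 + 104.9800i)/76.84

0.3891 + 1.3662i


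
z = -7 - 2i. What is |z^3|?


|z| = sqrt(49+4) = sqrt(53) = 7.2801
|z^3| = |z|^3 = (sqrt(53))^3 = 53*sqrt(53)

|z^3| = 53*sqrt(53) ≈ 385.8458


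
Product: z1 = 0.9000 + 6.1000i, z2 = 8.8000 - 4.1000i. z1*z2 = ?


Real = 0.9*8.8 - 6.1*(-4.1) = 7.92 - (-25.01) = 32.93
Imag = 0.9*(-4.1) + 8.8*6.1 = -3.69 + 53.68 = 49.99

32.9300 + 49.9900i


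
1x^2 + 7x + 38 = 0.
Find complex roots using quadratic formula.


disc = 7^2 - 4*1*38 = 49 - 152 = -103
sqrt(|disc|) = sqrt(103) = 10.1489
Real part = -7/(2*1) = -3.5000
Imag part = 10.1489/(2*1) = 5.0744

-3.5000 ± 5.0744i


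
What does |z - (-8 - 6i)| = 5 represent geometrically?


|z - z0| = r is a circle with center z0 and radius r.
Center = (-8, -6), radius = 5

Circle with center (-8, -6) and radius 5


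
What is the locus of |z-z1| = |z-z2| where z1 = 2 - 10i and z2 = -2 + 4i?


Equal distances means the locus is the perpendicular bisector of z1 and z2.
Midpoint = ((2+(-2))/2, (-10+4)/2) = (0, -3.0000)

Perpendicular bisector through (0, -3.0000)


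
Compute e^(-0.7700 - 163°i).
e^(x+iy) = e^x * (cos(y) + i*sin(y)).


e^-0.7700 = 0.4630
cos(-163°) = -0.9563
sin(-163°) = -0.2924
Real = 0.4630*(-0.9563) = -0.4428
Imag = 0.4630*(-0.2924) = -0.1354

-0.4428 - 0.1354i


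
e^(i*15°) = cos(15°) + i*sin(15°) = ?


cos(15°) = 0.9659
sin(15°) = 0.2588

e^(i*15°) = 0.9659 + 0.2588i


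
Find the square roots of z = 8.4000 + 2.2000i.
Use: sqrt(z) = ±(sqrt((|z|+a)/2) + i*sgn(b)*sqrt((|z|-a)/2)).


|z| = sqrt(70.56+4.84) = 8.6833
sqrt((|z|+a)/2) = sqrt((8.6833+8.4)/2) = sqrt(8.5417) = 2.9226
sqrt((|z|-a)/2) = sqrt((8.6833-8.4)/2) = sqrt(0.1417) = 0.3764

±(2.9226 + 0.3764i) i.e. 2.9226 + 0.3764i and -2.9226 - 0.3764i


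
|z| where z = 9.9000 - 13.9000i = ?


|z| = sqrt(9.9^2 + (-13.9)^2) = sqrt(98.01 + 193.21) = sqrt(291.22) = 17.0652

|z| = 17.0652


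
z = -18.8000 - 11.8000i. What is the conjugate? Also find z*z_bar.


z_bar = -18.8000 + 11.8000i
z*z_bar = (-18.8)^2 + (-11.8)^2 = 353.44 + 139.24 = 492.68

z_bar = -18.8000 + 11.8000i, z*z_bar = 492.68


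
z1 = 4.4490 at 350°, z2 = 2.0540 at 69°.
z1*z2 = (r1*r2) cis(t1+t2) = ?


r = 4.4490 * 2.0540 = 9.1382
theta = 350° + 69° = 419° = 59° (mod 360)

9.1382 cis(59°)


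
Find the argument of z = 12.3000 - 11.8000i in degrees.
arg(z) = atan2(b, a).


Re = 12.3, Im = -11.8
arg = atan2(-11.8, 12.3) = -43.8115 degrees

arg(z) = -43.8115 degrees


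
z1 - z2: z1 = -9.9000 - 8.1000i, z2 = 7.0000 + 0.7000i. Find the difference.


Real: -9.9 - 7 = -16.9
Imag: -8.1 - 0.7 = -8.8

-16.9000 - 8.8000i


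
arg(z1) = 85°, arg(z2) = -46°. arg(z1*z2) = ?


arg(z1*z2) = 85° - 46° = 39°
Normalized to (-180°, 180°]: 39°

39°


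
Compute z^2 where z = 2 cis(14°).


r^2 = 2^2 = 4
n*theta = 2*14° = 28° = 28° (mod 360)
a = 4*cos(28°) = 3.5318
b = 4*sin(28°) = 1.8779

4 cis(28°) = 3.5318 + 1.8779i


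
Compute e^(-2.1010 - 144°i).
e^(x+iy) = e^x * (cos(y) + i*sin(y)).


e^-2.1010 = 0.12233
cos(-144°) = -0.809
sin(-144°) = -0.5878
Real = 0.12233*(-0.809) = -0.0990
Imag = 0.12233*(-0.5878) = -0.0719

-0.0990 - 0.0719i


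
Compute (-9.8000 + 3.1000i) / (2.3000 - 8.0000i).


Conjugate of z2 = 2.3000 + 8.0000i
Numerator: (-9.8000 + 3.1000i)(2.3000 + 8.0000i) = -47.3400 - 71.2700i
Denominator: 2.3^2 + (-8)^2 = 69.29
Result = (-47.3400 - 71.2700i)/69.29

-0.6832 - 1.0286i


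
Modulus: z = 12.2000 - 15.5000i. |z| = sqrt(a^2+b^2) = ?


|z| = sqrt(12.2^2 + (-15.5)^2) = sqrt(148.84 + 240.25) = sqrt(389.09) = 19.7254

|z| = 19.7254


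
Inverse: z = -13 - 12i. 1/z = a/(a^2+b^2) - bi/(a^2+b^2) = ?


|z|^2 = 169+144 = 313
1/z = (-13 + 12i)/313

1/z = -0.0415 + 0.0383i


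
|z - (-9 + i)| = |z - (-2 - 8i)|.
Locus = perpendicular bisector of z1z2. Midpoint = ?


Equal distances means the locus is the perpendicular bisector of z1 and z2.
Midpoint = ((-9+(-2))/2, (1+(-8))/2) = (-5.5000, -3.5000)

Perpendicular bisector through (-5.5000, -3.5000)


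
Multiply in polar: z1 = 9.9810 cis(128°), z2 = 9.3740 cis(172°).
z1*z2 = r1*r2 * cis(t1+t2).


r = 9.9810 * 9.3740 = 93.5619
theta = 128° + 172° = 300° = 300° (mod 360)

93.5619 cis(300°)


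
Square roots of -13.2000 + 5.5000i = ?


|z| = sqrt(174.24+30.25) = 14.3000
sqrt((|z|+a)/2) = sqrt((14.3000+(-13.2))/2) = sqrt(0.5500) = 0.7416
sqrt((|z|-a)/2) = sqrt((14.3000-(-13.2))/2) = sqrt(13.7500) = 3.7081

±(0.7416 + 3.7081i) i.e. 0.7416 + 3.7081i and -0.7416 - 3.7081i


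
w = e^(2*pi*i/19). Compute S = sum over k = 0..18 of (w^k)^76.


The roots are w_k = w^k with w = e^(2*pi*i/19), and (w^k)^76 = (w^76)^k.
So S = 1 + u + u^2 + ... + u^(18) with u = w^76.
76 = 4*19 + 0, so 76 is a multiple of 19 and u = (w^19)^4 = 1.
Every one of the 19 terms equals 1: S = 19

S = 19


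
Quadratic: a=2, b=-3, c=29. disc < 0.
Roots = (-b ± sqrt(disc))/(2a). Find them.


disc = (-3)^2 - 4*2*29 = 9 - 232 = -223
sqrt(|disc|) = sqrt(223) = 14.9332
Real part = 3/(2*2) = 0.7500
Imag part = 14.9332/(2*2) = 3.7333

0.7500 ± 3.7333i


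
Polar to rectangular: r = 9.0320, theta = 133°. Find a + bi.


a = 9.0320*cos(133°) = 9.0320*(-0.682) = -6.1598
b = 9.0320*sin(133°) = 9.0320*0.73135 = 6.6056

-6.1598 + 6.6056i


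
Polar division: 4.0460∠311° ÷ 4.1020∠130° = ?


r = 4.0460 / 4.1020 = 0.9863
theta = 311° - 130° = 181° = 181° (mod 360)

0.9863 cis(181°)


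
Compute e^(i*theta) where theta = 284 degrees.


cos(284°) = 0.2419
sin(284°) = -0.9703

e^(i*284°) = 0.2419 - 0.9703i


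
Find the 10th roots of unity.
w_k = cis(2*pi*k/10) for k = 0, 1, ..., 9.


The 10th roots of unity are cis(360k/10°) for k=0..9
Angle step = 360/10 = 36°
Primitive root: cis(36°)
Primitive root = 0.8090 + 0.5878i

10 roots at angles: 0°, 36°, 72°, 108°, 144°, 180°, 216°, 252°, 288°, 324°


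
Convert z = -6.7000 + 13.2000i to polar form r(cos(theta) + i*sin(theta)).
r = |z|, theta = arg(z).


r = sqrt(44.89+174.24) = sqrt(219.13) = 14.8030
theta = atan2(13.2, -6.7) = 116.9112 degrees

r = 14.8030, theta = 116.9112 degrees


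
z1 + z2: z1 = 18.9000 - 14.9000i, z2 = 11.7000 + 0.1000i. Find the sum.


Real: 18.9 + 11.7 = 30.6
Imag: -14.9 + 0.1 = -14.8

30.6000 - 14.8000i


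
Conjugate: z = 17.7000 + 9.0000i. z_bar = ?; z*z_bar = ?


z_bar = 17.7000 - 9.0000i
z*z_bar = 17.7^2 + 9^2 = 313.29 + 81 = 394.29

z_bar = 17.7000 - 9.0000i, z*z_bar = 394.29


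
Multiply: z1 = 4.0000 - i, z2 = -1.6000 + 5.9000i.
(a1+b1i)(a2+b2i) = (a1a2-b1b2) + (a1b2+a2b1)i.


Real = 4*(-1.6) - (-1)*5.9 = -6.4 - (-5.9) = -0.5
Imag = 4*5.9 - (1.6)*(-1) = 23.6 + 1.6 = 25.2

-0.5000 + 25.2000i


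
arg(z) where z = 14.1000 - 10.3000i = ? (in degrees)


Re = 14.1, Im = -10.3
arg = atan2(-10.3, 14.1) = -36.1480 degrees

arg(z) = -36.1480 degrees


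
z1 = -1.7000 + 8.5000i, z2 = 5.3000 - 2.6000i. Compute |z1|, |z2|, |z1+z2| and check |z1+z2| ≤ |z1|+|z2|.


|z1| = sqrt((-1.7)^2 + 8.5^2) = sqrt(75.14) = 8.6683
|z2| = sqrt(5.3^2 + (-2.6)^2) = sqrt(34.85) = 5.9034
z1+z2 = 3.6000 + 5.9000i
|z1+z2| = sqrt(47.77) = 6.9116
|z1|+|z2| = 8.6683 + 5.9034 = 14.5717

|z1+z2| = 6.9116 ≤ |z1|+|z2| = 14.5717 (verified)


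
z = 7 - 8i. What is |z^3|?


|z| = sqrt(49+64) = sqrt(113) = 10.6301
|z^3| = |z|^3 = (sqrt(113))^3 = 113*sqrt(113)

|z^3| = 113*sqrt(113) ≈ 1201.2065


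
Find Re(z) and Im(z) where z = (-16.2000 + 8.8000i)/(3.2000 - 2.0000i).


Multiply by conjugate: (-16.2000 + 8.8000i)(3.2000 + 2.0000i) / (3.2^2 + (-2)^2)
Numerator real = -16.2*3.2 + 8.8*(-2) = -69.44
Numerator imag = 8.8*3.2 - (-16.2)*(-2) = -4.24
Denominator = 14.24
Re(z) = -69.44/14.24 = -4.8764
Im(z) = -4.24/14.24 = -0.2978

Re(z) = -4.8764, Im(z) = -0.2978


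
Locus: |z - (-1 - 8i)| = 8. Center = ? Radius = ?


|z - z0| = r is a circle with center z0 and radius r.
Center = (-1, -8), radius = 8

Circle with center (-1, -8) and radius 8


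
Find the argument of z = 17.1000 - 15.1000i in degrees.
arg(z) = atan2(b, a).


Re = 17.1, Im = -15.1
arg = atan2(-15.1, 17.1) = -41.4458 degrees

arg(z) = -41.4458 degrees


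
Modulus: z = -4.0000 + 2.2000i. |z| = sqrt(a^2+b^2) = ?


|z| = sqrt((-4)^2 + 2.2^2) = sqrt(16 + 4.84) = sqrt(20.84) = 4.5651

|z| = 4.5651


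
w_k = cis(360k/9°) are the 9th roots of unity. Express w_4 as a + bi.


Angle = 360*4/9 = 160°
a = cos(160°) = -0.9397
b = sin(160°) = 0.3420

-0.9397 + 0.3420i


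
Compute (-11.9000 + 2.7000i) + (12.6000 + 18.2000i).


Real: -11.9 + 12.6 = 0.7
Imag: 2.7 + 18.2 = 20.9

0.7000 + 20.9000i


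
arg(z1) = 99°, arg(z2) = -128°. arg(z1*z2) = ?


arg(z1*z2) = 99° - 128° = -29°
Normalized to (-180°, 180°]: -29°

-29°


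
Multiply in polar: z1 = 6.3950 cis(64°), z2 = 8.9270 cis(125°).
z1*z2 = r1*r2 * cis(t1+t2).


r = 6.3950 * 8.9270 = 57.0882
theta = 64° + 125° = 189° = 189° (mod 360)

57.0882 cis(189°)


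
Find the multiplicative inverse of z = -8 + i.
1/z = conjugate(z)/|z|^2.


|z|^2 = 64+1 = 65
1/z = (-8 - 1i)/65

1/z = -0.1231 - 0.0154i


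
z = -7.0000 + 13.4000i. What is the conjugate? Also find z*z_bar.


z_bar = -7.0000 - 13.4000i
z*z_bar = (-7)^2 + 13.4^2 = 49 + 179.56 = 228.56

z_bar = -7.0000 - 13.4000i, z*z_bar = 228.56


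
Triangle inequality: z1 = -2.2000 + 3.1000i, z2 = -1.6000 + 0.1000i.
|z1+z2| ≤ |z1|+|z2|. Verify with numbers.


|z1| = sqrt((-2.2)^2 + 3.1^2) = sqrt(14.45) = 3.8013
|z2| = sqrt((-1.6)^2 + 0.1^2) = sqrt(2.57) = 1.6031
z1+z2 = -3.8000 + 3.2000i
|z1+z2| = sqrt(24.68) = 4.9679
|z1|+|z2| = 3.8013 + 1.6031 = 5.4044

|z1+z2| = 4.9679 ≤ |z1|+|z2| = 5.4044 (verified)


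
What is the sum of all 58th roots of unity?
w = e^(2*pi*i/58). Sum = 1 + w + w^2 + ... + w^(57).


The sum of all 58th roots of unity is 0.
Geometric series: (1 - w^58)/(1 - w) = (1-1)/(1-w) = 0 since w^58 = 1, w ≠ 1.
Alternatively: coefficient of z^57 in z^58 - 1 is 0.

0


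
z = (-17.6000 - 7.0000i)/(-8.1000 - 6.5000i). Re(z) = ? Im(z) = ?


Multiply by conjugate: (-17.6000 - 7.0000i)(-8.1000 + 6.5000i) / ((-8.1)^2 + (-6.5)^2)
Numerator real = -17.6*(-8.1) - (7)*(-6.5) = 188.06
Numerator imag = -7*(-8.1) - (-17.6)*(-6.5) = -57.7
Denominator = 107.86
Re(z) = 188.06/107.86 = 1.7436
Im(z) = -57.7/107.86 = -0.5350

Re(z) = 1.7436, Im(z) = -0.5350


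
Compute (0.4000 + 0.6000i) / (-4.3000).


Conjugate of z2 = -4.3000
Numerator: (0.4000 + 0.6000i)(-4.3000) = -1.7200 - 2.5800i
Denominator: (-4.3)^2 + 0^2 = 18.49
Result = (-1.7200 - 2.5800i)/18.49

-0.0930 - 0.1395i


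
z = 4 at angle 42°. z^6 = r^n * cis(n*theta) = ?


r^6 = 4^6 = 4096
n*theta = 6*42° = 252° = 252° (mod 360)
a = 4096*cos(252°) = -1265.7336
b = 4096*sin(252°) = -3895.5275

4096 cis(252°) = -1265.7336 - 3895.5275i


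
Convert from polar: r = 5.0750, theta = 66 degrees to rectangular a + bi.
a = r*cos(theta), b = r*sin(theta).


a = 5.0750*cos(66°) = 5.0750*0.40674 = 2.0642
b = 5.0750*sin(66°) = 5.0750*0.913545 = 4.6362

2.0642 + 4.6362i


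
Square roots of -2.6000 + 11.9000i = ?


|z| = sqrt(6.76+141.61) = 12.1807
sqrt((|z|+a)/2) = sqrt((12.1807+(-2.6))/2) = sqrt(4.7904) = 2.1887
sqrt((|z|-a)/2) = sqrt((12.1807-(-2.6))/2) = sqrt(7.3904) = 2.7185

±(2.1887 + 2.7185i) i.e. 2.1887 + 2.7185i and -2.1887 - 2.7185i


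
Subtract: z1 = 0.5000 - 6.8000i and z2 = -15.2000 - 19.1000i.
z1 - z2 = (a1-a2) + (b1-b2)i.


Real: 0.5 + 15.2 = 15.7
Imag: -6.8 + 19.1 = 12.3

15.7000 + 12.3000i


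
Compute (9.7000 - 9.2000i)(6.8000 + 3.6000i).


Real = 9.7*6.8 - (-9.2)*3.6 = 65.96 - (-33.12) = 99.08
Imag = 9.7*3.6 + 6.8*(-9.2) = 34.92 - (62.56) = -27.64

99.0800 - 27.6400i


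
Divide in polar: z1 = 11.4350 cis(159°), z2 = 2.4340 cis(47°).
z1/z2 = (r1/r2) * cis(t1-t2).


r = 11.4350 / 2.4340 = 4.6980
theta = 159° - 47° = 112° = 112° (mod 360)

4.6980 cis(112°)


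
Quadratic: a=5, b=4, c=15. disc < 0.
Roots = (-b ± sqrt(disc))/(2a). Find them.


disc = 4^2 - 4*5*15 = 16 - 300 = -284
sqrt(|disc|) = sqrt(284) = 16.8523
Real part = -4/(2*5) = -0.4000
Imag part = 16.8523/(2*5) = 1.6852

-0.4000 ± 1.6852i


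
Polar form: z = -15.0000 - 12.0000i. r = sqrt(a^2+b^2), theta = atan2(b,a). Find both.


r = sqrt(225+144) = sqrt(369) = 19.2094
theta = atan2(-12, -15) = -141.3402 degrees

r = 19.2094, theta = -141.3402 degrees


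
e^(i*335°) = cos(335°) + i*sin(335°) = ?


cos(335°) = 0.9063
sin(335°) = -0.4226

e^(i*335°) = 0.9063 - 0.4226i


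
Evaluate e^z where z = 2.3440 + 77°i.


e^2.3440 = 10.4228
cos(77°) = 0.22495
sin(77°) = 0.97437
Real = 10.4228*0.22495 = 2.3446
Imag = 10.4228*0.97437 = 10.1557

2.3446 + 10.1557i


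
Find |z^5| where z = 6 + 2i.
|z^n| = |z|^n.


|z| = sqrt(36+4) = sqrt(40) = 6.3246
|z^5| = |z|^5 = (sqrt(40))^5 = 40^2 * sqrt(40) = 1600*sqrt(40)

|z^5| = 1600*sqrt(40) ≈ 10119.2885


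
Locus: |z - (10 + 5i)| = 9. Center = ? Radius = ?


|z - z0| = r is a circle with center z0 and radius r.
Center = (10, 5), radius = 9

Circle with center (10, 5) and radius 9


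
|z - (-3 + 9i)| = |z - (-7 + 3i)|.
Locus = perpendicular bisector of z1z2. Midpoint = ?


Equal distances means the locus is the perpendicular bisector of z1 and z2.
Midpoint = ((-3+(-7))/2, (9+3)/2) = (-5.0000, 6.0000)

Perpendicular bisector through (-5.0000, 6.0000)
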